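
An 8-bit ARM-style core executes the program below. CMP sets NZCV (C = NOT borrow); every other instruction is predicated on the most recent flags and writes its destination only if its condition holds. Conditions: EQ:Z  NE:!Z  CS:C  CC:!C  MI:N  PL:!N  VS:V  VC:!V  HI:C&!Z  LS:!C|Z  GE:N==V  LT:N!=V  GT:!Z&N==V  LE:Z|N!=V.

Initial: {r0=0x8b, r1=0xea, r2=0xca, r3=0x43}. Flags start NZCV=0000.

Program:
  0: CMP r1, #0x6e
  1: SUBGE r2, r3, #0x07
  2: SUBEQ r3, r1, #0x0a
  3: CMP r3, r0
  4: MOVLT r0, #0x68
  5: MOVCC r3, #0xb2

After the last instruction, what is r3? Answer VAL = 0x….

VAL = 0xb2

0: ✓ CMP  NZCV=0011
1: · SUBGE
2: · SUBEQ
3: ✓ CMP  NZCV=1001
4: · MOVLT
5: ✓ MOVCC  r3←0xb2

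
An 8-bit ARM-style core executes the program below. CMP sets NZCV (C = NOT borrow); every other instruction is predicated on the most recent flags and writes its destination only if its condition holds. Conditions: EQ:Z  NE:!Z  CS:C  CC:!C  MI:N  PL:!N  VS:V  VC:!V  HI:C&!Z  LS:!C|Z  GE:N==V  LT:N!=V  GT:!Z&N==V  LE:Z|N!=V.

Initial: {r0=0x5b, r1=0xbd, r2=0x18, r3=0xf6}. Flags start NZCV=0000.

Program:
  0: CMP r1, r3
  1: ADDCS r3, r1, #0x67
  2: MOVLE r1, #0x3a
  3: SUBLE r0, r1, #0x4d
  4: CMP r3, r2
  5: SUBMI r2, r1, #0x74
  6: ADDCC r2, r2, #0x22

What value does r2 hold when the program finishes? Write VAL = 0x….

VAL = 0xc6

[0] flags=1000 → (cmp)
[1] flags=1000 CS?F → skip
[2] flags=1000 LE?T → r1=0x3a
[3] flags=1000 LE?T → r0=0xed
[4] flags=1010 → (cmp)
[5] flags=1010 MI?T → r2=0xc6
[6] flags=1010 CC?F → skip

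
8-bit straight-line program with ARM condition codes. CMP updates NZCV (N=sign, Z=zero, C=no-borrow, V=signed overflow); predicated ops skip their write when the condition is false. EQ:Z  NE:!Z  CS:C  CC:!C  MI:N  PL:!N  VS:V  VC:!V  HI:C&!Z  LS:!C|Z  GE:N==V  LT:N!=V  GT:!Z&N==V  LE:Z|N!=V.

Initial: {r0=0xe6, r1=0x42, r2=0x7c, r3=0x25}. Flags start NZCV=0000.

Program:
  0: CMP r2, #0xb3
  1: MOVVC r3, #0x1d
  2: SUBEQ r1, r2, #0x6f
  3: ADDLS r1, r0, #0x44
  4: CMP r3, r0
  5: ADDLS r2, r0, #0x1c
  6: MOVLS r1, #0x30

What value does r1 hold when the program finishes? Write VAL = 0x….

VAL = 0x30

0: ✓ CMP  NZCV=1001
1: · MOVVC
2: · SUBEQ
3: ✓ ADDLS  r1←0x2a
4: ✓ CMP  NZCV=0000
5: ✓ ADDLS  r2←0x02
6: ✓ MOVLS  r1←0x30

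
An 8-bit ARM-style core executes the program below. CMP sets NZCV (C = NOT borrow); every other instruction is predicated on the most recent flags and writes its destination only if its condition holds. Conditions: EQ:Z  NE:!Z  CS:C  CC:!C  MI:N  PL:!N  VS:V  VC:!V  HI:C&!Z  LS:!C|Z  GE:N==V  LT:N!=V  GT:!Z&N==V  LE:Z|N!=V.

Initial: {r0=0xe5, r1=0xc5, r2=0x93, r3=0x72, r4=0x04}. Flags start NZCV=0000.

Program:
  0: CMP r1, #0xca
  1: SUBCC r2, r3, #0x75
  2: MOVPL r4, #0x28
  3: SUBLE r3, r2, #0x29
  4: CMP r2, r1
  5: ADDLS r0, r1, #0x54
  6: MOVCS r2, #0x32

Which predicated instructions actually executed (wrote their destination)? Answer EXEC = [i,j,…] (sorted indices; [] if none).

[0] flags=1000 → (cmp)
[1] flags=1000 CC?T → r2=0xfd
[2] flags=1000 PL?F → skip
[3] flags=1000 LE?T → r3=0xd4
[4] flags=0010 → (cmp)
[5] flags=0010 LS?F → skip
[6] flags=0010 CS?T → r2=0x32

EXEC = [1,3,6]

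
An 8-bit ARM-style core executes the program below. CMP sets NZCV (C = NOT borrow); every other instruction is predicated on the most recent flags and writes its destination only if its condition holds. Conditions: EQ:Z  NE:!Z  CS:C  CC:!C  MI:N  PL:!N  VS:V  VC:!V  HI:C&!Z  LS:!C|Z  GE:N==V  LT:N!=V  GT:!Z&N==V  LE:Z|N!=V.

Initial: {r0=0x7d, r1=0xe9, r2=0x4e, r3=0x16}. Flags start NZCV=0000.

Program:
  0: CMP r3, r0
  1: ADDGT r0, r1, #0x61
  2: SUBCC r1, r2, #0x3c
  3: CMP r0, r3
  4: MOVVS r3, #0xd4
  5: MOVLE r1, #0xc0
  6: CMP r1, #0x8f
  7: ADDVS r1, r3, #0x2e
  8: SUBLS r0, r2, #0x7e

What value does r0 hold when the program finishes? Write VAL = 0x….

[0] flags=1000 → (cmp)
[1] flags=1000 GT?F → skip
[2] flags=1000 CC?T → r1=0x12
[3] flags=0010 → (cmp)
[4] flags=0010 VS?F → skip
[5] flags=0010 LE?F → skip
[6] flags=1001 → (cmp)
[7] flags=1001 VS?T → r1=0x44
[8] flags=1001 LS?T → r0=0xd0

VAL = 0xd0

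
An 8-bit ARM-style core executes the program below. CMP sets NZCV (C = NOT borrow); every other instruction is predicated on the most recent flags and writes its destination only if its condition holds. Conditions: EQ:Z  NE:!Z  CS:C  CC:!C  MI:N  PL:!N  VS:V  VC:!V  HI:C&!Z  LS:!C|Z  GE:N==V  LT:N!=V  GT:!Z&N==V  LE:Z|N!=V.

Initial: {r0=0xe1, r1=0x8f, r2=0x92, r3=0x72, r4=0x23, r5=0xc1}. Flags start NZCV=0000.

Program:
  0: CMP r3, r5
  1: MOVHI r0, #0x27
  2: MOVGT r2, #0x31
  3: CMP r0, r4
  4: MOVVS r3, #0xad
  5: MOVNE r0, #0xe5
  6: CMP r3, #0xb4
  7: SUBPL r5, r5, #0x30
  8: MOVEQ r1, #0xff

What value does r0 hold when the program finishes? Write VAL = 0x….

[0] flags=1001 → (cmp)
[1] flags=1001 HI?F → skip
[2] flags=1001 GT?T → r2=0x31
[3] flags=1010 → (cmp)
[4] flags=1010 VS?F → skip
[5] flags=1010 NE?T → r0=0xe5
[6] flags=1001 → (cmp)
[7] flags=1001 PL?F → skip
[8] flags=1001 EQ?F → skip

VAL = 0xe5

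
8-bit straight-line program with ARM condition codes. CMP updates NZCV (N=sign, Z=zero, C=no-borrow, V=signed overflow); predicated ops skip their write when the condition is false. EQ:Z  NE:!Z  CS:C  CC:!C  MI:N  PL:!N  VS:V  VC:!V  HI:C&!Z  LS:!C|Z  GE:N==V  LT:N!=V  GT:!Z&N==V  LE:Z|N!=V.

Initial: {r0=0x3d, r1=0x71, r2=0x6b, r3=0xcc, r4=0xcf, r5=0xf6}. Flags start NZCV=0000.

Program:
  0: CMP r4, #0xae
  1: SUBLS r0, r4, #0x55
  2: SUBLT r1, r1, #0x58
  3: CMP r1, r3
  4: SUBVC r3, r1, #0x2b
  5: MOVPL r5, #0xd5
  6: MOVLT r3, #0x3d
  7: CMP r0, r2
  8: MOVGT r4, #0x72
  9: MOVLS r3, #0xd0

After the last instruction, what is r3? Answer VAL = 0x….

VAL = 0xd0

0: ✓ CMP  NZCV=0010
1: · SUBLS
2: · SUBLT
3: ✓ CMP  NZCV=1001
4: · SUBVC
5: · MOVPL
6: · MOVLT
7: ✓ CMP  NZCV=1000
8: · MOVGT
9: ✓ MOVLS  r3←0xd0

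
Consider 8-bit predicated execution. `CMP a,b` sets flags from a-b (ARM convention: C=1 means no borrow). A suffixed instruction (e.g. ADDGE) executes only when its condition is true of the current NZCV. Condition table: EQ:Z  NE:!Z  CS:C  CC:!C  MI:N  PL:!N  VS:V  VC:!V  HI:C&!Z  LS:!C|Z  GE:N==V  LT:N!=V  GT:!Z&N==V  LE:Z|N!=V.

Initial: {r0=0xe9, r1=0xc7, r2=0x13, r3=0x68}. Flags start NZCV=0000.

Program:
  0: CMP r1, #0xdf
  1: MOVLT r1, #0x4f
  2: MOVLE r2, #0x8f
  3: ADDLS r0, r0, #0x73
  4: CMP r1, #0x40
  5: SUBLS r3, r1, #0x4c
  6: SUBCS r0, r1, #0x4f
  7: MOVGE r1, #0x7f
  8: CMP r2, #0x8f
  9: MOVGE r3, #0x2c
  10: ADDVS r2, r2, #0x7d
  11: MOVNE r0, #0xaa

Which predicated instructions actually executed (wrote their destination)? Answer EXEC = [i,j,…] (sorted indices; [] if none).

0: ✓ CMP  NZCV=1000
1: ✓ MOVLT  r1←0x4f
2: ✓ MOVLE  r2←0x8f
3: ✓ ADDLS  r0←0x5c
4: ✓ CMP  NZCV=0010
5: · SUBLS
6: ✓ SUBCS  r0←0x00
7: ✓ MOVGE  r1←0x7f
8: ✓ CMP  NZCV=0110
9: ✓ MOVGE  r3←0x2c
10: · ADDVS
11: · MOVNE

EXEC = [1,2,3,6,7,9]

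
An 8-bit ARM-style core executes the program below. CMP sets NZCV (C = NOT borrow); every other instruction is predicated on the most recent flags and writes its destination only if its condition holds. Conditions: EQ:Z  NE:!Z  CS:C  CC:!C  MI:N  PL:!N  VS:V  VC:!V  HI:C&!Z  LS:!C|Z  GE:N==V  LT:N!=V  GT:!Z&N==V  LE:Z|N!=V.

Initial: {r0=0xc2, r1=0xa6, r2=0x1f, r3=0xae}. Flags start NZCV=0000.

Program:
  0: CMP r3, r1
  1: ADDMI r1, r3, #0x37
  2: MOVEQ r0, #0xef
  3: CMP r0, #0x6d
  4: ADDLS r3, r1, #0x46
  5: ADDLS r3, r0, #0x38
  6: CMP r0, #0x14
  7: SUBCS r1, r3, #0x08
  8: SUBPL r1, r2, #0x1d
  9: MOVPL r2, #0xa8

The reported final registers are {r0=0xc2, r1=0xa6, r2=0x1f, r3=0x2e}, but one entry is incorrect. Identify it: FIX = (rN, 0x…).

[0] flags=0010 → (cmp)
[1] flags=0010 MI?F → skip
[2] flags=0010 EQ?F → skip
[3] flags=0011 → (cmp)
[4] flags=0011 LS?F → skip
[5] flags=0011 LS?F → skip
[6] flags=1010 → (cmp)
[7] flags=1010 CS?T → r1=0xa6
[8] flags=1010 PL?F → skip
[9] flags=1010 PL?F → skip

FIX = (r3, 0xae)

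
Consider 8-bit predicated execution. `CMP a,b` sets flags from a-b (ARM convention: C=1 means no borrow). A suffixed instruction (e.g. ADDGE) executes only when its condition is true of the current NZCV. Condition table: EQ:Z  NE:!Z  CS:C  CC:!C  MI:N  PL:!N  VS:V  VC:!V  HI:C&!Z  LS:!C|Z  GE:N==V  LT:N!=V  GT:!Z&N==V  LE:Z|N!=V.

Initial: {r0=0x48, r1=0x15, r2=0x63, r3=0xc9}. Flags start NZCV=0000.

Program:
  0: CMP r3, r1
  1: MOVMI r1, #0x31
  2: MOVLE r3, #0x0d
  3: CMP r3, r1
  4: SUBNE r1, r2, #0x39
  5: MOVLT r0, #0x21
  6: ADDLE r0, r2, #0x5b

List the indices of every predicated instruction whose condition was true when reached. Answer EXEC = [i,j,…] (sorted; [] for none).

EXEC = [1,2,4,5,6]

[0] flags=1010 → (cmp)
[1] flags=1010 MI?T → r1=0x31
[2] flags=1010 LE?T → r3=0x0d
[3] flags=1000 → (cmp)
[4] flags=1000 NE?T → r1=0x2a
[5] flags=1000 LT?T → r0=0x21
[6] flags=1000 LE?T → r0=0xbe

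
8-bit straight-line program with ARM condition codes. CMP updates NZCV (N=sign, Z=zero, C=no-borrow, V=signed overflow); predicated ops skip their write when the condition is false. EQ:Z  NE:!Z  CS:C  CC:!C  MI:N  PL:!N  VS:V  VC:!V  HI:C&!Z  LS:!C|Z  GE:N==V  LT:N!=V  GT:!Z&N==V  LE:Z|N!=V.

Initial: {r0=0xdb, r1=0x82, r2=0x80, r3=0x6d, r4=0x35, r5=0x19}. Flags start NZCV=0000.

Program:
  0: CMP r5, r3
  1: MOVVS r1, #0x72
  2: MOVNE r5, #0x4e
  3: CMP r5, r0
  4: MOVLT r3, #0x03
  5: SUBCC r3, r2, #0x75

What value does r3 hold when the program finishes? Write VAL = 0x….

0: ✓ CMP  NZCV=1000
1: · MOVVS
2: ✓ MOVNE  r5←0x4e
3: ✓ CMP  NZCV=0000
4: · MOVLT
5: ✓ SUBCC  r3←0x0b

VAL = 0x0b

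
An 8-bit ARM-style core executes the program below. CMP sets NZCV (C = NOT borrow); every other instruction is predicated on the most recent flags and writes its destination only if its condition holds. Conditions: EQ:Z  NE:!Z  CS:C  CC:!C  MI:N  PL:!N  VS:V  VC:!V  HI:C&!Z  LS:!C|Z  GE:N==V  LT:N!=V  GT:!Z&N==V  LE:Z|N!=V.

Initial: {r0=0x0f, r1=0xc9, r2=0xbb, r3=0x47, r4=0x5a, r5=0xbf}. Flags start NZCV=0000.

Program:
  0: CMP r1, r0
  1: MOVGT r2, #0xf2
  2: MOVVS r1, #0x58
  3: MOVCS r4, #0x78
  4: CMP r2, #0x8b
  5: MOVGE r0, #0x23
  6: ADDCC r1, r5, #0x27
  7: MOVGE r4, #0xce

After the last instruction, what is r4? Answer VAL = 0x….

0: ✓ CMP  NZCV=1010
1: · MOVGT
2: · MOVVS
3: ✓ MOVCS  r4←0x78
4: ✓ CMP  NZCV=0010
5: ✓ MOVGE  r0←0x23
6: · ADDCC
7: ✓ MOVGE  r4←0xce

VAL = 0xce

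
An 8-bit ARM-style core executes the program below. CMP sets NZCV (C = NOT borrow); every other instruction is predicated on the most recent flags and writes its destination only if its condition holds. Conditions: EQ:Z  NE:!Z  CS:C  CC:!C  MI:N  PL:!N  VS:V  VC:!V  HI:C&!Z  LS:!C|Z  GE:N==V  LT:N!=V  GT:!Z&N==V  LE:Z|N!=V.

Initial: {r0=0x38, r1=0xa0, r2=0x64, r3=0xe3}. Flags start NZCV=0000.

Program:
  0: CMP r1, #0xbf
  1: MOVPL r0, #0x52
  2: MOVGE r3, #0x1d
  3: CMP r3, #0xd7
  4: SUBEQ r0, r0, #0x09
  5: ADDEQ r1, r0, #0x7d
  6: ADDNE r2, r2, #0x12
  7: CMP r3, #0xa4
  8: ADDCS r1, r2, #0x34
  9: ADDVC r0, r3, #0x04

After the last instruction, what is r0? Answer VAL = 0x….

[0] flags=1000 → (cmp)
[1] flags=1000 PL?F → skip
[2] flags=1000 GE?F → skip
[3] flags=0010 → (cmp)
[4] flags=0010 EQ?F → skip
[5] flags=0010 EQ?F → skip
[6] flags=0010 NE?T → r2=0x76
[7] flags=0010 → (cmp)
[8] flags=0010 CS?T → r1=0xaa
[9] flags=0010 VC?T → r0=0xe7

VAL = 0xe7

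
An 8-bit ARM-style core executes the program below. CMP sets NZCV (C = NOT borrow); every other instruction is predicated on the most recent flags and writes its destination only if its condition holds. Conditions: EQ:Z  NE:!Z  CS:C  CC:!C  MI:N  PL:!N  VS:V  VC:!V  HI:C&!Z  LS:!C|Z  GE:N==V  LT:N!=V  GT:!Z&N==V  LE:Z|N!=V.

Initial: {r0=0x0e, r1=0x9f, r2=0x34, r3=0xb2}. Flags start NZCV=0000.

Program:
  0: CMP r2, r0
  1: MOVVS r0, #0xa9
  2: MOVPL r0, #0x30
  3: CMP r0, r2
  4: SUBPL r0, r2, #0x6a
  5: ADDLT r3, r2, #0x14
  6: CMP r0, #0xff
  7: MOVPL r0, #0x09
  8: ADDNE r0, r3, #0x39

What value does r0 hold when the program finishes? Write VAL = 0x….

VAL = 0x81

0: ✓ CMP  NZCV=0010
1: · MOVVS
2: ✓ MOVPL  r0←0x30
3: ✓ CMP  NZCV=1000
4: · SUBPL
5: ✓ ADDLT  r3←0x48
6: ✓ CMP  NZCV=0000
7: ✓ MOVPL  r0←0x09
8: ✓ ADDNE  r0←0x81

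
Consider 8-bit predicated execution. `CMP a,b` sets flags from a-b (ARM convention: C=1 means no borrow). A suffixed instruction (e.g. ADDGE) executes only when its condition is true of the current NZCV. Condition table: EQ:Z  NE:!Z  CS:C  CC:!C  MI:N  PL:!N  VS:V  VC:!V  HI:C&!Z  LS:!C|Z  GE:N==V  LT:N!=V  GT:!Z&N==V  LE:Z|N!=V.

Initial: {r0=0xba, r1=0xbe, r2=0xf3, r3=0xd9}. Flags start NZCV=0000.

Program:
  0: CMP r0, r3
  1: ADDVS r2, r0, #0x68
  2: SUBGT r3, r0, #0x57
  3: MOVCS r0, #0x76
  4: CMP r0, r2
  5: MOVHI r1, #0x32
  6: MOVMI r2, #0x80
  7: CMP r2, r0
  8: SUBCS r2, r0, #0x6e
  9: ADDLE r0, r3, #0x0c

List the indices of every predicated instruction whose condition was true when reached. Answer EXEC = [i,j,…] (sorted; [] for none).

0: ✓ CMP  NZCV=1000
1: · ADDVS
2: · SUBGT
3: · MOVCS
4: ✓ CMP  NZCV=1000
5: · MOVHI
6: ✓ MOVMI  r2←0x80
7: ✓ CMP  NZCV=1000
8: · SUBCS
9: ✓ ADDLE  r0←0xe5

EXEC = [6,9]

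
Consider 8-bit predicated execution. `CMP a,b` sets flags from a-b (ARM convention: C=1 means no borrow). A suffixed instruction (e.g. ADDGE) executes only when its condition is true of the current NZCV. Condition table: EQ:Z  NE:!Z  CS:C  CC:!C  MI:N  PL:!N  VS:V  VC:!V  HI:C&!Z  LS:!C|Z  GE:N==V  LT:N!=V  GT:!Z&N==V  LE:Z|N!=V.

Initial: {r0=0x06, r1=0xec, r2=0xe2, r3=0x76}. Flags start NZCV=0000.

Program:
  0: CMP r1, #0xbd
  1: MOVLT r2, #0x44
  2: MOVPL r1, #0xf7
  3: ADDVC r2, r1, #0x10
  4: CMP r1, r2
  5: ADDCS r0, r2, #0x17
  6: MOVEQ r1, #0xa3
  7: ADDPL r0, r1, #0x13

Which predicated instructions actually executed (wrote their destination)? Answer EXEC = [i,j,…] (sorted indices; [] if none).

EXEC = [2,3,5]

0: ✓ CMP  NZCV=0010
1: · MOVLT
2: ✓ MOVPL  r1←0xf7
3: ✓ ADDVC  r2←0x07
4: ✓ CMP  NZCV=1010
5: ✓ ADDCS  r0←0x1e
6: · MOVEQ
7: · ADDPL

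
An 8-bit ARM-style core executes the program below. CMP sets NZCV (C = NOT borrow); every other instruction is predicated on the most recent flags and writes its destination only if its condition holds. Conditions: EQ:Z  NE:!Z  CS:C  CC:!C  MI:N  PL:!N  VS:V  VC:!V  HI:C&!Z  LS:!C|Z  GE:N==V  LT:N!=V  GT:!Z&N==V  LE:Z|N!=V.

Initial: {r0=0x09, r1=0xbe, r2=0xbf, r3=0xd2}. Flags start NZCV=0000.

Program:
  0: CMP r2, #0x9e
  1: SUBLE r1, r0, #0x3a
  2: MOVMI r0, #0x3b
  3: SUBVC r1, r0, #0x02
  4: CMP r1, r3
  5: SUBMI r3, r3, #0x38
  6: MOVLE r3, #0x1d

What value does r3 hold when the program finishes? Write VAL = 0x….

[0] flags=0010 → (cmp)
[1] flags=0010 LE?F → skip
[2] flags=0010 MI?F → skip
[3] flags=0010 VC?T → r1=0x07
[4] flags=0000 → (cmp)
[5] flags=0000 MI?F → skip
[6] flags=0000 LE?F → skip

VAL = 0xd2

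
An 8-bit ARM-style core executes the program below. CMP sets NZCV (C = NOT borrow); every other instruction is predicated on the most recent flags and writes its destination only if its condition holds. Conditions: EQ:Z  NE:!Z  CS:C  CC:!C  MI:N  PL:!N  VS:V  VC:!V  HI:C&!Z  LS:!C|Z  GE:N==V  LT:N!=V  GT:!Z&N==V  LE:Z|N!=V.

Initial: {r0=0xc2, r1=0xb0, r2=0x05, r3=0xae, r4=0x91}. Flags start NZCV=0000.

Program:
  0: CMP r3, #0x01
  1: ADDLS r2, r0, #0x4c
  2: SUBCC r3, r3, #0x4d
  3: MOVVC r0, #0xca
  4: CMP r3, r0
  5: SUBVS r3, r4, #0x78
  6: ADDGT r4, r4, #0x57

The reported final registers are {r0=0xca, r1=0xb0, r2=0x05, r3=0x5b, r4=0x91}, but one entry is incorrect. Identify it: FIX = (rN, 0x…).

FIX = (r3, 0xae)

[0] flags=1010 → (cmp)
[1] flags=1010 LS?F → skip
[2] flags=1010 CC?F → skip
[3] flags=1010 VC?T → r0=0xca
[4] flags=1000 → (cmp)
[5] flags=1000 VS?F → skip
[6] flags=1000 GT?F → skip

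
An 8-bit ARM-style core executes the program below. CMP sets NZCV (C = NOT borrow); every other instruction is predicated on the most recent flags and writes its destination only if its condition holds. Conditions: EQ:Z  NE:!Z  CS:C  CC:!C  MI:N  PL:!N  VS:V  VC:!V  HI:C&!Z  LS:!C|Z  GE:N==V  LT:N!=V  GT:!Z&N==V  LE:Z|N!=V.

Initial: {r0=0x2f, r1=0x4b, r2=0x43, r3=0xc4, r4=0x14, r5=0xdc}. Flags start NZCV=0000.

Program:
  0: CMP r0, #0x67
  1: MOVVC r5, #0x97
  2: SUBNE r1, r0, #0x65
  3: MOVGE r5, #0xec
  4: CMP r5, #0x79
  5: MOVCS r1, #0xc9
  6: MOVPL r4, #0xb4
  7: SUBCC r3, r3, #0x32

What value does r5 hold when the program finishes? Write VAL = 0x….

VAL = 0x97

[0] flags=1000 → (cmp)
[1] flags=1000 VC?T → r5=0x97
[2] flags=1000 NE?T → r1=0xca
[3] flags=1000 GE?F → skip
[4] flags=0011 → (cmp)
[5] flags=0011 CS?T → r1=0xc9
[6] flags=0011 PL?T → r4=0xb4
[7] flags=0011 CC?F → skip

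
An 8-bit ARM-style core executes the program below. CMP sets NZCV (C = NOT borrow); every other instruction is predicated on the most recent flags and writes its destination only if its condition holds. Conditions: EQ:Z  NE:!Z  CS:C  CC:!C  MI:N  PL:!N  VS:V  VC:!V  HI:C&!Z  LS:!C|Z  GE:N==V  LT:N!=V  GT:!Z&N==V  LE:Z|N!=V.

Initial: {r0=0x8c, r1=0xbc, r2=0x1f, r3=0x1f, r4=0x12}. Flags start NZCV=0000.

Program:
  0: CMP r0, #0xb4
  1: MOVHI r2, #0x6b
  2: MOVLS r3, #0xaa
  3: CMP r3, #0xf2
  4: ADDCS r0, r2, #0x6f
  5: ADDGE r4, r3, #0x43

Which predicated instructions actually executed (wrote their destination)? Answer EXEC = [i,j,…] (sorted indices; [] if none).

EXEC = [2]

0: ✓ CMP  NZCV=1000
1: · MOVHI
2: ✓ MOVLS  r3←0xaa
3: ✓ CMP  NZCV=1000
4: · ADDCS
5: · ADDGE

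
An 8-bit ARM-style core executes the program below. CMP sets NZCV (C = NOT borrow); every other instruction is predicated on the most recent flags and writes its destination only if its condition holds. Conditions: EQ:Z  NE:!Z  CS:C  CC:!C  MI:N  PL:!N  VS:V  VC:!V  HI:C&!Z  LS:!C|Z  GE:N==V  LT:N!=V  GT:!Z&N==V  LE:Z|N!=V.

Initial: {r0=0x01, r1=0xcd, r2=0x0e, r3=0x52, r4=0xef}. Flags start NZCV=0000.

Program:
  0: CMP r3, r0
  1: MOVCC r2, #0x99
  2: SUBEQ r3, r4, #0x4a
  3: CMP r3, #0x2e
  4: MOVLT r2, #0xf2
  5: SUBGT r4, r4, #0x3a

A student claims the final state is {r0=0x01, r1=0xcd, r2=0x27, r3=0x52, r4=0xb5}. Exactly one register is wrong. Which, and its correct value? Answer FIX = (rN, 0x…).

0: ✓ CMP  NZCV=0010
1: · MOVCC
2: · SUBEQ
3: ✓ CMP  NZCV=0010
4: · MOVLT
5: ✓ SUBGT  r4←0xb5

FIX = (r2, 0x0e)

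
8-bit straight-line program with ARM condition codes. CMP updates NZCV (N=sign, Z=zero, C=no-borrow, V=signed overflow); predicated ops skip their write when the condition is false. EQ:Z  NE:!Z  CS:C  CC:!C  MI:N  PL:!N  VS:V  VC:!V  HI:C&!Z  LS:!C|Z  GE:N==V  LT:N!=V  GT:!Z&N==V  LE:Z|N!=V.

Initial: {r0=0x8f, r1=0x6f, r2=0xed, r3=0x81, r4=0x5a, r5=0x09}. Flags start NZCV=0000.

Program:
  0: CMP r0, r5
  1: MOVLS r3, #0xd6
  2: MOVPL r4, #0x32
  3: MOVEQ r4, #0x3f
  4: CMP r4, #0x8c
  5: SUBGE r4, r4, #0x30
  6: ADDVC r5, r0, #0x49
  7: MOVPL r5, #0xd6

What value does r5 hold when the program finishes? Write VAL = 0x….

0: ✓ CMP  NZCV=1010
1: · MOVLS
2: · MOVPL
3: · MOVEQ
4: ✓ CMP  NZCV=1001
5: ✓ SUBGE  r4←0x2a
6: · ADDVC
7: · MOVPL

VAL = 0x09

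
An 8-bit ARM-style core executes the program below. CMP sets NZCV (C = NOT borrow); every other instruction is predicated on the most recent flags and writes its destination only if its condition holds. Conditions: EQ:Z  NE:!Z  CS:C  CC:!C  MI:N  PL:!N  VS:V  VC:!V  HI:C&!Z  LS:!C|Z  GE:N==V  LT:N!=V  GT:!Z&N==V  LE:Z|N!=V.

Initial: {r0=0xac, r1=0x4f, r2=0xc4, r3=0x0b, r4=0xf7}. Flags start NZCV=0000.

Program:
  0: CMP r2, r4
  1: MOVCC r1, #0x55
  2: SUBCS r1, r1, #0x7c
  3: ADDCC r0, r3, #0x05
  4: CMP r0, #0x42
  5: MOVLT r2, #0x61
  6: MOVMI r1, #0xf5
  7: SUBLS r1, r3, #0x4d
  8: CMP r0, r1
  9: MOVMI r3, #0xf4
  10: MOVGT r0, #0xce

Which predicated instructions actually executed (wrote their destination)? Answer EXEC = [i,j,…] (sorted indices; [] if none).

[0] flags=1000 → (cmp)
[1] flags=1000 CC?T → r1=0x55
[2] flags=1000 CS?F → skip
[3] flags=1000 CC?T → r0=0x10
[4] flags=1000 → (cmp)
[5] flags=1000 LT?T → r2=0x61
[6] flags=1000 MI?T → r1=0xf5
[7] flags=1000 LS?T → r1=0xbe
[8] flags=0000 → (cmp)
[9] flags=0000 MI?F → skip
[10] flags=0000 GT?T → r0=0xce

EXEC = [1,3,5,6,7,10]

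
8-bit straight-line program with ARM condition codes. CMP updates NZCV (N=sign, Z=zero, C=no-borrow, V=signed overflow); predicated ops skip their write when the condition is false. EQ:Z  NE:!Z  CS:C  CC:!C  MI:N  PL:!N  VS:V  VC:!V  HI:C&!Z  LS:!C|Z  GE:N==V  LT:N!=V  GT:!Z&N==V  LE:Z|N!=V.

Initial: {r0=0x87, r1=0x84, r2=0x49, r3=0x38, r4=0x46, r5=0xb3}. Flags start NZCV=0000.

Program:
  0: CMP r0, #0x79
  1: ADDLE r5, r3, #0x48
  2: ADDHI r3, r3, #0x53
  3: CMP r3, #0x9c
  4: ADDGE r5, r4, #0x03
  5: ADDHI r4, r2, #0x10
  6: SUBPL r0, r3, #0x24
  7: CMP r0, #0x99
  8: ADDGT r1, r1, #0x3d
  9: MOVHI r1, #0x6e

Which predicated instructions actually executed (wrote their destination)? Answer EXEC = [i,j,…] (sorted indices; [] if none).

0: ✓ CMP  NZCV=0011
1: ✓ ADDLE  r5←0x80
2: ✓ ADDHI  r3←0x8b
3: ✓ CMP  NZCV=1000
4: · ADDGE
5: · ADDHI
6: · SUBPL
7: ✓ CMP  NZCV=1000
8: · ADDGT
9: · MOVHI

EXEC = [1,2]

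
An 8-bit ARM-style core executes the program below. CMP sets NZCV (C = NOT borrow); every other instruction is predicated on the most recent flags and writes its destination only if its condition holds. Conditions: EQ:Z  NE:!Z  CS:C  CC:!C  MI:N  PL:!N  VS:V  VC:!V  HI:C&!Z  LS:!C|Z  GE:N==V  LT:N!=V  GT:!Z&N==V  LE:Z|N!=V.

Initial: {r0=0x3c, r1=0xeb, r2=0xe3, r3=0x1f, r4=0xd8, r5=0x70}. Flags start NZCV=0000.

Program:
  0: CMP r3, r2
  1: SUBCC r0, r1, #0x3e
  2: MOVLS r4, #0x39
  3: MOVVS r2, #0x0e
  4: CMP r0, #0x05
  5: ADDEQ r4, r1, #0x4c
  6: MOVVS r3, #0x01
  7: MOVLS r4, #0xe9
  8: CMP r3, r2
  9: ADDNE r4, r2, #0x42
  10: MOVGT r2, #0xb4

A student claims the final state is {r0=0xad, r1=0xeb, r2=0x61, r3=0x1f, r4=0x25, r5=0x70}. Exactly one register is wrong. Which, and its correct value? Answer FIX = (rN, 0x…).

0: ✓ CMP  NZCV=0000
1: ✓ SUBCC  r0←0xad
2: ✓ MOVLS  r4←0x39
3: · MOVVS
4: ✓ CMP  NZCV=1010
5: · ADDEQ
6: · MOVVS
7: · MOVLS
8: ✓ CMP  NZCV=0000
9: ✓ ADDNE  r4←0x25
10: ✓ MOVGT  r2←0xb4

FIX = (r2, 0xb4)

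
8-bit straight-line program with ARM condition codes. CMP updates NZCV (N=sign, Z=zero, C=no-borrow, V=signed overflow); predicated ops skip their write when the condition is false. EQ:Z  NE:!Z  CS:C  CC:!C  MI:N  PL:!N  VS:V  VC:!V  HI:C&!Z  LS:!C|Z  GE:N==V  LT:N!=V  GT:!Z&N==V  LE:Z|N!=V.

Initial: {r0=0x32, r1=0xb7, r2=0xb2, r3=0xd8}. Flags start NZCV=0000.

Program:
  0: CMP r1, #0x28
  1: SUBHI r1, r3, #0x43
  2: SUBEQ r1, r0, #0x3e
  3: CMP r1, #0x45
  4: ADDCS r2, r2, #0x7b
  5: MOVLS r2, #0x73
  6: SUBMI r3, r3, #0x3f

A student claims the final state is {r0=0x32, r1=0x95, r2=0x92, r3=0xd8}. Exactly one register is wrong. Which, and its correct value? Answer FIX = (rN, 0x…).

[0] flags=1010 → (cmp)
[1] flags=1010 HI?T → r1=0x95
[2] flags=1010 EQ?F → skip
[3] flags=0011 → (cmp)
[4] flags=0011 CS?T → r2=0x2d
[5] flags=0011 LS?F → skip
[6] flags=0011 MI?F → skip

FIX = (r2, 0x2d)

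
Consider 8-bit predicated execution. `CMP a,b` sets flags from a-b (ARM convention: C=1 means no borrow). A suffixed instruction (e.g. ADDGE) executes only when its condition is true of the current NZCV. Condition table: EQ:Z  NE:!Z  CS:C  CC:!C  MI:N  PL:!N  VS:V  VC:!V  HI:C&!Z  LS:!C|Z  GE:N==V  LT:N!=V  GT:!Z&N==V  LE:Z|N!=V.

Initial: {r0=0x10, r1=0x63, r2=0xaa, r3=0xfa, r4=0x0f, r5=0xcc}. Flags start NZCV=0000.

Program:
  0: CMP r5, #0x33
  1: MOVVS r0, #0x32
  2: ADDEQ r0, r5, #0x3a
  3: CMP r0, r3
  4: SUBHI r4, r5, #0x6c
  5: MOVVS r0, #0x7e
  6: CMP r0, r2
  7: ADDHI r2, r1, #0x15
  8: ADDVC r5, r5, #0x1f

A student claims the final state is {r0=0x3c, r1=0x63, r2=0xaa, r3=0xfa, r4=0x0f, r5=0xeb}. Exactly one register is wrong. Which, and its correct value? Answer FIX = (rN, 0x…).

0: ✓ CMP  NZCV=1010
1: · MOVVS
2: · ADDEQ
3: ✓ CMP  NZCV=0000
4: · SUBHI
5: · MOVVS
6: ✓ CMP  NZCV=0000
7: · ADDHI
8: ✓ ADDVC  r5←0xeb

FIX = (r0, 0x10)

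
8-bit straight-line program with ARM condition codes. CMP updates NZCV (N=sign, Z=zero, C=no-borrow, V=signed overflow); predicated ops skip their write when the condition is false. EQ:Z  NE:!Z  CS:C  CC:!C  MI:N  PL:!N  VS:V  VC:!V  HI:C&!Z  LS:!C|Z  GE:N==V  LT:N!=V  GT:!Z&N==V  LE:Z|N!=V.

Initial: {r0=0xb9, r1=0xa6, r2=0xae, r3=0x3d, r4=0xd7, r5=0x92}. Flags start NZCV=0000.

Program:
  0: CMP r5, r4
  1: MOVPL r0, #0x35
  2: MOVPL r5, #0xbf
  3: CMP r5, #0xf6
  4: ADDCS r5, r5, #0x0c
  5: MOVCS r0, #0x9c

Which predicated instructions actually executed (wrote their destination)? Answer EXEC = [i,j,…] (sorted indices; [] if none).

0: ✓ CMP  NZCV=1000
1: · MOVPL
2: · MOVPL
3: ✓ CMP  NZCV=1000
4: · ADDCS
5: · MOVCS

EXEC = []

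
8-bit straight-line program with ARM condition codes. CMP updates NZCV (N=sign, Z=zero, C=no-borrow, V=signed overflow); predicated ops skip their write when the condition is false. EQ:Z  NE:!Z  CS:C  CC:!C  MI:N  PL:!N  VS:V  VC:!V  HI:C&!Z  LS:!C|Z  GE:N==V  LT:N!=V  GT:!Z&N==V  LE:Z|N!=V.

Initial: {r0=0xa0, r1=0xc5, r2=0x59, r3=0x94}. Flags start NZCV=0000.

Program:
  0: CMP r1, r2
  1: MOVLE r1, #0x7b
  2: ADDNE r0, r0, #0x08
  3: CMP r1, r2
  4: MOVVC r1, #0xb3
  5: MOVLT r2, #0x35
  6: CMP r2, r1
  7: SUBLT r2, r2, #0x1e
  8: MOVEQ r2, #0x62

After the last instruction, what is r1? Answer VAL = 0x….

[0] flags=0011 → (cmp)
[1] flags=0011 LE?T → r1=0x7b
[2] flags=0011 NE?T → r0=0xa8
[3] flags=0010 → (cmp)
[4] flags=0010 VC?T → r1=0xb3
[5] flags=0010 LT?F → skip
[6] flags=1001 → (cmp)
[7] flags=1001 LT?F → skip
[8] flags=1001 EQ?F → skip

VAL = 0xb3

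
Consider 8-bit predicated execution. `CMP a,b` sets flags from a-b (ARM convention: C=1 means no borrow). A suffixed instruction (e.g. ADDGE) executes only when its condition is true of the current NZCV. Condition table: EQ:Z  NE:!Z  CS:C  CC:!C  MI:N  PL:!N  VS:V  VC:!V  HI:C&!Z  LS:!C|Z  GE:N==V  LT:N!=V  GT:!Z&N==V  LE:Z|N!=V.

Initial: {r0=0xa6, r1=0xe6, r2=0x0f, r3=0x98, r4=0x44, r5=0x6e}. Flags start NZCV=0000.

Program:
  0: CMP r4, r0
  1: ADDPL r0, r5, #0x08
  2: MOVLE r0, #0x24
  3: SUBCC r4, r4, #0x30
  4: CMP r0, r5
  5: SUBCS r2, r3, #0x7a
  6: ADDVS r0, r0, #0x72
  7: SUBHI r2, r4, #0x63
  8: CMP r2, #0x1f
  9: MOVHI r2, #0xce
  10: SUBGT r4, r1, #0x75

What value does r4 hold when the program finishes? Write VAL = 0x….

[0] flags=1001 → (cmp)
[1] flags=1001 PL?F → skip
[2] flags=1001 LE?F → skip
[3] flags=1001 CC?T → r4=0x14
[4] flags=0011 → (cmp)
[5] flags=0011 CS?T → r2=0x1e
[6] flags=0011 VS?T → r0=0x18
[7] flags=0011 HI?T → r2=0xb1
[8] flags=1010 → (cmp)
[9] flags=1010 HI?T → r2=0xce
[10] flags=1010 GT?F → skip

VAL = 0x14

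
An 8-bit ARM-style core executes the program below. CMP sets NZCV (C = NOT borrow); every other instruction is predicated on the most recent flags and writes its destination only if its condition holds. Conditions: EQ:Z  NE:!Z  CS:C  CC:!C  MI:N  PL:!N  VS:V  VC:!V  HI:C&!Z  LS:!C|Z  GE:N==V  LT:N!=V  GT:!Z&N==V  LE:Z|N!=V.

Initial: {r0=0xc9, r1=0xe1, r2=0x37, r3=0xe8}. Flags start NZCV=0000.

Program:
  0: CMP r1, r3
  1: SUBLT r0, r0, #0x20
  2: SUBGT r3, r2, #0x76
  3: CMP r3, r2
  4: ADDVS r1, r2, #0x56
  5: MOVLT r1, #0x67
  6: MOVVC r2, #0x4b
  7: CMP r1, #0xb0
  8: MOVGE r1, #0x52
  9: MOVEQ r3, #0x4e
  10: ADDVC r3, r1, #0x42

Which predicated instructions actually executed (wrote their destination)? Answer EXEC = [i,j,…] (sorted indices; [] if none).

EXEC = [1,5,6,8]

[0] flags=1000 → (cmp)
[1] flags=1000 LT?T → r0=0xa9
[2] flags=1000 GT?F → skip
[3] flags=1010 → (cmp)
[4] flags=1010 VS?F → skip
[5] flags=1010 LT?T → r1=0x67
[6] flags=1010 VC?T → r2=0x4b
[7] flags=1001 → (cmp)
[8] flags=1001 GE?T → r1=0x52
[9] flags=1001 EQ?F → skip
[10] flags=1001 VC?F → skip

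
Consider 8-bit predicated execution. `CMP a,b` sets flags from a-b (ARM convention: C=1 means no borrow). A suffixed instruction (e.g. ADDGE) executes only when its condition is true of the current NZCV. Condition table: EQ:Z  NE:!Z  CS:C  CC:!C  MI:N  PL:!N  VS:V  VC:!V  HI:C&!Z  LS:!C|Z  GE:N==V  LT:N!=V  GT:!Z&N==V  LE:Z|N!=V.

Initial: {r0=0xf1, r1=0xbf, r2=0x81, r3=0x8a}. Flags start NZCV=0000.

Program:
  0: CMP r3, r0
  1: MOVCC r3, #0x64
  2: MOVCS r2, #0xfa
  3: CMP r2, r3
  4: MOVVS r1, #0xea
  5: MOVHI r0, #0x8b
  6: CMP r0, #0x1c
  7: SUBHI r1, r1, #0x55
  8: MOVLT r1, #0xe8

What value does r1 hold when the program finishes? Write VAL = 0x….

[0] flags=1000 → (cmp)
[1] flags=1000 CC?T → r3=0x64
[2] flags=1000 CS?F → skip
[3] flags=0011 → (cmp)
[4] flags=0011 VS?T → r1=0xea
[5] flags=0011 HI?T → r0=0x8b
[6] flags=0011 → (cmp)
[7] flags=0011 HI?T → r1=0x95
[8] flags=0011 LT?T → r1=0xe8

VAL = 0xe8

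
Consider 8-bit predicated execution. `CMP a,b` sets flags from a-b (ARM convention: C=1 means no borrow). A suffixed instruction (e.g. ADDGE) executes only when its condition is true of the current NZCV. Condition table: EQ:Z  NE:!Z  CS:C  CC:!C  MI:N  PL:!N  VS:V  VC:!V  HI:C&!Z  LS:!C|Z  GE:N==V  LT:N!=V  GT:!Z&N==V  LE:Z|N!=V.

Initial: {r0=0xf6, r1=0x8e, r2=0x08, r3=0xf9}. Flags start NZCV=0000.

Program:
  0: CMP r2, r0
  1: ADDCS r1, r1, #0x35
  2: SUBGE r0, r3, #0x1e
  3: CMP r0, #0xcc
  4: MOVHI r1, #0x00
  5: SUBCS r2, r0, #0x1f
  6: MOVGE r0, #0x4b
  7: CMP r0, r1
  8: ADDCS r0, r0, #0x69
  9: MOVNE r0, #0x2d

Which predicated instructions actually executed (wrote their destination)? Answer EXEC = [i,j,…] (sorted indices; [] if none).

EXEC = [2,4,5,6,8,9]

0: ✓ CMP  NZCV=0000
1: · ADDCS
2: ✓ SUBGE  r0←0xdb
3: ✓ CMP  NZCV=0010
4: ✓ MOVHI  r1←0x00
5: ✓ SUBCS  r2←0xbc
6: ✓ MOVGE  r0←0x4b
7: ✓ CMP  NZCV=0010
8: ✓ ADDCS  r0←0xb4
9: ✓ MOVNE  r0←0x2d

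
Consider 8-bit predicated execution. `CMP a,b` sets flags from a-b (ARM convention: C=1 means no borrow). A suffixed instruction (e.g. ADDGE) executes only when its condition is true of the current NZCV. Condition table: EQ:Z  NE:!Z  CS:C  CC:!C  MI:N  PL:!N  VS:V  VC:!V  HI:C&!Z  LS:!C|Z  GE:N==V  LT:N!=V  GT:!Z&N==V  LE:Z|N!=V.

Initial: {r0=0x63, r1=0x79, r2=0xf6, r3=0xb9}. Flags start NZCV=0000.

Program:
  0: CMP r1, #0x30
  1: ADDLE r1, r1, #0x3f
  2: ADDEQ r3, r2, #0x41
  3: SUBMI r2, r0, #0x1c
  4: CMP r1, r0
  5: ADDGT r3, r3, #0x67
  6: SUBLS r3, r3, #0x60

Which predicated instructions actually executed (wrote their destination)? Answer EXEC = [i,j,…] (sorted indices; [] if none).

[0] flags=0010 → (cmp)
[1] flags=0010 LE?F → skip
[2] flags=0010 EQ?F → skip
[3] flags=0010 MI?F → skip
[4] flags=0010 → (cmp)
[5] flags=0010 GT?T → r3=0x20
[6] flags=0010 LS?F → skip

EXEC = [5]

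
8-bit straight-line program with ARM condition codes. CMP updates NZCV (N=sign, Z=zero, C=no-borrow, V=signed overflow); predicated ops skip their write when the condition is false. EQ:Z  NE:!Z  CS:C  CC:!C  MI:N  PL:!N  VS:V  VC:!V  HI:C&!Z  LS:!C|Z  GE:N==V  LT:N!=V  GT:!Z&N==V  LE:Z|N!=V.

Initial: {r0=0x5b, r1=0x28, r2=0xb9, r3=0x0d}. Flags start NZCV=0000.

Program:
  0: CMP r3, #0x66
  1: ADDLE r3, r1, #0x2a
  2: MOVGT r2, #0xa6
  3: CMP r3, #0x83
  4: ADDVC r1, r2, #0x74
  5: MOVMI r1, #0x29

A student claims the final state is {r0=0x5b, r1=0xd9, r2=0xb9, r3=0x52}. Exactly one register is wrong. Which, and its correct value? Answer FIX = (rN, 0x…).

0: ✓ CMP  NZCV=1000
1: ✓ ADDLE  r3←0x52
2: · MOVGT
3: ✓ CMP  NZCV=1001
4: · ADDVC
5: ✓ MOVMI  r1←0x29

FIX = (r1, 0x29)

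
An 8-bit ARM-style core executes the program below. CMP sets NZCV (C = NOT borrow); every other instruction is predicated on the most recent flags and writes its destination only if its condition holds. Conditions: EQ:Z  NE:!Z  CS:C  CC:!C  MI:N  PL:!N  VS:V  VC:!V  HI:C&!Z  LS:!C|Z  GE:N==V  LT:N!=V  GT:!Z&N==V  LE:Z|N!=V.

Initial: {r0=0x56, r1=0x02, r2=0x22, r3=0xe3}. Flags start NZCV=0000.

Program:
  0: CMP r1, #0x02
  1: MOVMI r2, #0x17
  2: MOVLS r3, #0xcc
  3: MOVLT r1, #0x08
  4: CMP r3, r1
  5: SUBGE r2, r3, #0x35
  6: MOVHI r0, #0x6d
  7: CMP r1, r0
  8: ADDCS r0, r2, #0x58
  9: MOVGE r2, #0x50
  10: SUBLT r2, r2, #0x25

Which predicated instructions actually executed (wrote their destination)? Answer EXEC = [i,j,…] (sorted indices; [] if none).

0: ✓ CMP  NZCV=0110
1: · MOVMI
2: ✓ MOVLS  r3←0xcc
3: · MOVLT
4: ✓ CMP  NZCV=1010
5: · SUBGE
6: ✓ MOVHI  r0←0x6d
7: ✓ CMP  NZCV=1000
8: · ADDCS
9: · MOVGE
10: ✓ SUBLT  r2←0xfd

EXEC = [2,6,10]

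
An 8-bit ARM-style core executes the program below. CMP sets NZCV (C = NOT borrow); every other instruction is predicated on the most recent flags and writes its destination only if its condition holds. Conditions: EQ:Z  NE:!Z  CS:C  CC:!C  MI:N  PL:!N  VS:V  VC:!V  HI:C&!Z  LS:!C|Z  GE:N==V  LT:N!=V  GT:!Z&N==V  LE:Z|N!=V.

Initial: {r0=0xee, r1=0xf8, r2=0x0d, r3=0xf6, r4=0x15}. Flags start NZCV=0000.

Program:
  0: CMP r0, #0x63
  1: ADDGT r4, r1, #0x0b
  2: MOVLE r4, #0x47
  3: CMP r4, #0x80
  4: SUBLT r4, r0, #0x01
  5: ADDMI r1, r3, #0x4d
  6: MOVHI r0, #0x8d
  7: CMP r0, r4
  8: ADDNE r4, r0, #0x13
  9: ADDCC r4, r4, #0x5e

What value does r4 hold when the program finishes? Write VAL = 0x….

0: ✓ CMP  NZCV=1010
1: · ADDGT
2: ✓ MOVLE  r4←0x47
3: ✓ CMP  NZCV=1001
4: · SUBLT
5: ✓ ADDMI  r1←0x43
6: · MOVHI
7: ✓ CMP  NZCV=1010
8: ✓ ADDNE  r4←0x01
9: · ADDCC

VAL = 0x01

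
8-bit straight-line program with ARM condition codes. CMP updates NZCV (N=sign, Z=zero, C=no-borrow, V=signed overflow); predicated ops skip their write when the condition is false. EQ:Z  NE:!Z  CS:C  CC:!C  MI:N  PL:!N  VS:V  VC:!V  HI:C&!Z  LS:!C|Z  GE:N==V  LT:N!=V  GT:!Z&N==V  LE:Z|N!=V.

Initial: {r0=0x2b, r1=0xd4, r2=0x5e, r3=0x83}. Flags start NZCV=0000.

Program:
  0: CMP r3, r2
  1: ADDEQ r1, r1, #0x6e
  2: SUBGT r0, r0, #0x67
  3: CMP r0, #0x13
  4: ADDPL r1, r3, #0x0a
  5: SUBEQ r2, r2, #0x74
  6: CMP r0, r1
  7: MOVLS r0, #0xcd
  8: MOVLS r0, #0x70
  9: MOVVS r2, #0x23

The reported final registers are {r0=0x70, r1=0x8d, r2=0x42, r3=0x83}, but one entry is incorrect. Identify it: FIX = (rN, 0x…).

[0] flags=0011 → (cmp)
[1] flags=0011 EQ?F → skip
[2] flags=0011 GT?F → skip
[3] flags=0010 → (cmp)
[4] flags=0010 PL?T → r1=0x8d
[5] flags=0010 EQ?F → skip
[6] flags=1001 → (cmp)
[7] flags=1001 LS?T → r0=0xcd
[8] flags=1001 LS?T → r0=0x70
[9] flags=1001 VS?T → r2=0x23

FIX = (r2, 0x23)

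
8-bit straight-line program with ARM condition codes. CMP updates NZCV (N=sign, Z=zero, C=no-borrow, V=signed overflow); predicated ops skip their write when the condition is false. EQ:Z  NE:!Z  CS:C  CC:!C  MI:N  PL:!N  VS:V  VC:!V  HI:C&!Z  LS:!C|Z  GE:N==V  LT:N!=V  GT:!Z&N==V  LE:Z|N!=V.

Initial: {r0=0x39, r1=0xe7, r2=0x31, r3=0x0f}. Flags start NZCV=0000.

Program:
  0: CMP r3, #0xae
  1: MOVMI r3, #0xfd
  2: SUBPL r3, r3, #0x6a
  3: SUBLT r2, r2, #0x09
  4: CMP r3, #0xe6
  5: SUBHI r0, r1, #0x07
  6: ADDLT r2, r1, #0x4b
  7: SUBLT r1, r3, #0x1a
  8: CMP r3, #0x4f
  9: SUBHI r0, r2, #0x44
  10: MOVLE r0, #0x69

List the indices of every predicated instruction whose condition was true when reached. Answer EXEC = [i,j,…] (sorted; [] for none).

EXEC = [2,6,7,9,10]

[0] flags=0000 → (cmp)
[1] flags=0000 MI?F → skip
[2] flags=0000 PL?T → r3=0xa5
[3] flags=0000 LT?F → skip
[4] flags=1000 → (cmp)
[5] flags=1000 HI?F → skip
[6] flags=1000 LT?T → r2=0x32
[7] flags=1000 LT?T → r1=0x8b
[8] flags=0011 → (cmp)
[9] flags=0011 HI?T → r0=0xee
[10] flags=0011 LE?T → r0=0x69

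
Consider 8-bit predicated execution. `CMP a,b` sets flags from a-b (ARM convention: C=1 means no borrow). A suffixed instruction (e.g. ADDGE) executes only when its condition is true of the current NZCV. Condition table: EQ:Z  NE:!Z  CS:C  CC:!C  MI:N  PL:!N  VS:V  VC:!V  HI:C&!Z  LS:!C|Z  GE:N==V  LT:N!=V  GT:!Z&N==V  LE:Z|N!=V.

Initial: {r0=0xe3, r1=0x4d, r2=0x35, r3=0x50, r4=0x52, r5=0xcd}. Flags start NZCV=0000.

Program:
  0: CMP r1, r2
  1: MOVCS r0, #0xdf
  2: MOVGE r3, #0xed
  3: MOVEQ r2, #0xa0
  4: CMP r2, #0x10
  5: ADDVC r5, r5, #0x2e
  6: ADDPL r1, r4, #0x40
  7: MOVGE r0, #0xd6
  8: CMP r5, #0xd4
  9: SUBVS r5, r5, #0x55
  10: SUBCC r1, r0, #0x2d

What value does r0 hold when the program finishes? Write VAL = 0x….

VAL = 0xd6

0: ✓ CMP  NZCV=0010
1: ✓ MOVCS  r0←0xdf
2: ✓ MOVGE  r3←0xed
3: · MOVEQ
4: ✓ CMP  NZCV=0010
5: ✓ ADDVC  r5←0xfb
6: ✓ ADDPL  r1←0x92
7: ✓ MOVGE  r0←0xd6
8: ✓ CMP  NZCV=0010
9: · SUBVS
10: · SUBCC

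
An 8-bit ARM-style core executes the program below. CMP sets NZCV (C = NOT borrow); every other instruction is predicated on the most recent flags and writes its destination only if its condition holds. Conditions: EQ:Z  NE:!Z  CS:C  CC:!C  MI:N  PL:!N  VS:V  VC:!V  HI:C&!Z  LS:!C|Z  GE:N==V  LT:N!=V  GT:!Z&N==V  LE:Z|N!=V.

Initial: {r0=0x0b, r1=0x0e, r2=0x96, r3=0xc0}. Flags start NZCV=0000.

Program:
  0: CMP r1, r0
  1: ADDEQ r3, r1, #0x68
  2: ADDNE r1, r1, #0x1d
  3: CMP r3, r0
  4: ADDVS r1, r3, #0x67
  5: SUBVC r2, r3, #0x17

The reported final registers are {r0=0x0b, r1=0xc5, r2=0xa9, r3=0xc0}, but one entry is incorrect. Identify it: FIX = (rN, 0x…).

FIX = (r1, 0x2b)

[0] flags=0010 → (cmp)
[1] flags=0010 EQ?F → skip
[2] flags=0010 NE?T → r1=0x2b
[3] flags=1010 → (cmp)
[4] flags=1010 VS?F → skip
[5] flags=1010 VC?T → r2=0xa9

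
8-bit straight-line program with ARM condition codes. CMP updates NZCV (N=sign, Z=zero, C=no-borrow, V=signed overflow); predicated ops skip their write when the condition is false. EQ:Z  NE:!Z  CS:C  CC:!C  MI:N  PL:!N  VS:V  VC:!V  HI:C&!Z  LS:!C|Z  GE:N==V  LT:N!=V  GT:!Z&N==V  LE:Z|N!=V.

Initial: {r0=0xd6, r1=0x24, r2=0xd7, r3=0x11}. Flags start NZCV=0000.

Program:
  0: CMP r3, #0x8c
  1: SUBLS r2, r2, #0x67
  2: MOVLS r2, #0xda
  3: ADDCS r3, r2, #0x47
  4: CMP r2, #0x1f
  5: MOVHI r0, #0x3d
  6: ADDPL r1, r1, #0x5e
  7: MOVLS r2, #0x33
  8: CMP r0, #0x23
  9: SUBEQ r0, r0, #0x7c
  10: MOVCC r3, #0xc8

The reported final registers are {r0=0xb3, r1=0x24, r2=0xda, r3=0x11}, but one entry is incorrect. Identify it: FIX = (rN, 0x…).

0: ✓ CMP  NZCV=1001
1: ✓ SUBLS  r2←0x70
2: ✓ MOVLS  r2←0xda
3: · ADDCS
4: ✓ CMP  NZCV=1010
5: ✓ MOVHI  r0←0x3d
6: · ADDPL
7: · MOVLS
8: ✓ CMP  NZCV=0010
9: · SUBEQ
10: · MOVCC

FIX = (r0, 0x3d)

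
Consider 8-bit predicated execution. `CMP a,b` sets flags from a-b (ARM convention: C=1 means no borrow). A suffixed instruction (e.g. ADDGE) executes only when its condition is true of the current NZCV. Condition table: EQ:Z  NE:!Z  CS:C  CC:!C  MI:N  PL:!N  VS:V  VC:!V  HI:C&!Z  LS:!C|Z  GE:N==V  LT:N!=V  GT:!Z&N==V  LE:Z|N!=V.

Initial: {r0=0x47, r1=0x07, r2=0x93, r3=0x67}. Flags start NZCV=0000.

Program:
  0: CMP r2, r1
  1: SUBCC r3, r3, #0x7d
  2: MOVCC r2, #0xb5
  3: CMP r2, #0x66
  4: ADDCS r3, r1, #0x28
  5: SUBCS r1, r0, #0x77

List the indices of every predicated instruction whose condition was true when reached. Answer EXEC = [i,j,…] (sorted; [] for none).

EXEC = [4,5]

[0] flags=1010 → (cmp)
[1] flags=1010 CC?F → skip
[2] flags=1010 CC?F → skip
[3] flags=0011 → (cmp)
[4] flags=0011 CS?T → r3=0x2f
[5] flags=0011 CS?T → r1=0xd0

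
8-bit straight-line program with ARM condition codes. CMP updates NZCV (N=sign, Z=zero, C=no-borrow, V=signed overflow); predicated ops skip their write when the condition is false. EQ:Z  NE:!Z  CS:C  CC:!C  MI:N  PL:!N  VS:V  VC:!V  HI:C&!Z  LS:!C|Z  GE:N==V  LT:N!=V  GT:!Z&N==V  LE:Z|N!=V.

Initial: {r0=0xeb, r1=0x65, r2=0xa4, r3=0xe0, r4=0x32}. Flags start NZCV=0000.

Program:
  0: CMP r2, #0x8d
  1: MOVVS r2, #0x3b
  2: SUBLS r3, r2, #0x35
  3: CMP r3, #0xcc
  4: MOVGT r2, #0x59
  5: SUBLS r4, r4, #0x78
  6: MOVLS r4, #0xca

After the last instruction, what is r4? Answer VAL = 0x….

[0] flags=0010 → (cmp)
[1] flags=0010 VS?F → skip
[2] flags=0010 LS?F → skip
[3] flags=0010 → (cmp)
[4] flags=0010 GT?T → r2=0x59
[5] flags=0010 LS?F → skip
[6] flags=0010 LS?F → skip

VAL = 0x32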